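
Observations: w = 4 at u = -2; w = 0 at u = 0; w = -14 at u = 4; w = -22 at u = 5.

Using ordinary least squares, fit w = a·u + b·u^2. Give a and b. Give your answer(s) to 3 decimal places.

Compute the Gram sums: Σu·u = 45, Σu·u^2 = 181, Σu^2·u^2 = 897.
Moment sums: Σu·w = -174, Σu^2·w = -758.
Normal equations: [[45, 181]; [181, 897]]·[a, b]ᵀ = [-174, -758]ᵀ.
det = 45·897 − 181² = 7604.
a = ((-174)·897 − 181·(-758))/7604 = -4720/1901; b = (45·(-758) − 181·(-174))/7604 = -654/1901.

a = -2.483, b = -0.344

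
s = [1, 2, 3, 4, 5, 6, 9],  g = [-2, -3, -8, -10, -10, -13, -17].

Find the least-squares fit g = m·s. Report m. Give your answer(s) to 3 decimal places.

m = -2.052

The normal system XᵀX·[m]ᵀ = Xᵀg is [[172]]·[m]ᵀ = [-353]ᵀ.
Hence m = -353 / 172 ≈ -2.05233.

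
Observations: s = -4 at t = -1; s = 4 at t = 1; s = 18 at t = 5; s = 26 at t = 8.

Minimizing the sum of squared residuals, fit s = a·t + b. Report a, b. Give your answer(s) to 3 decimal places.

Entries of XᵀX: Σt·t = 91, Σt = 13, Σ1 = 4.
Moment sums: Σt·s = 306, Σs = 44.
Normal equations: [[91, 13]; [13, 4]]·[a, b]ᵀ = [306, 44]ᵀ.
det = 91·4 − 13² = 195.
a = (306·4 − 13·44)/195 = 652/195; b = (91·44 − 13·306)/195 = 2/15.

a = 3.344, b = 0.133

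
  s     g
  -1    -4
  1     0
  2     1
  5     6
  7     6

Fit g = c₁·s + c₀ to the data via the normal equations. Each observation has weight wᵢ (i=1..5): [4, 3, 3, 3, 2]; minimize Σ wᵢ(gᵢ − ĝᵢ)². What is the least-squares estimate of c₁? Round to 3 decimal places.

From the data, Σwᵢ·s·s = 192, Σwᵢ·s = 34, Σwᵢ·1 = 15.
And Σwᵢ·s·g = 196, Σwᵢ·g = 17.
MᵀWM·[c₁, c₀]ᵀ = MᵀWg becomes [[192, 34]; [34, 15]]·[c₁, c₀]ᵀ = [196, 17]ᵀ.
Eliminating c₀: 15·(row 1) − 34·(row 2) gives 1724·c₁ = 15·196 − 34·17 = 2362, so c₁ = 1181/862.
Then c₀ = (17 − 34·(1181/862))/15 = -850/431.

c₁ = 1.370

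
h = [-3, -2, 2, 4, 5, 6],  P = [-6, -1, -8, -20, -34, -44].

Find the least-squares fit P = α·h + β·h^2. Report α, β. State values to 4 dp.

α = -1.2831, β = -1.0301

The normal system MᵀM·[α, β]ᵀ = MᵀP is [[94, 378]; [378, 2290]]·[α, β]ᵀ = [-510, -2844]ᵀ.
det = 94·2290 − 378² = 72376.
α = ((-510)·2290 − 378·(-2844))/72376 = -213/166; β = (94·(-2844) − 378·(-510))/72376 = -171/166.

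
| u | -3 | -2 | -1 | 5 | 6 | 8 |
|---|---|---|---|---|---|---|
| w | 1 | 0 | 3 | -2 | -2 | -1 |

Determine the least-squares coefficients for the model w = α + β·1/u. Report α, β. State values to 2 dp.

α = -1.03, β = -3.86

Normal-equation sums: Σ1 = 6, Σ1/u = -161/120, Σ1/u·1/u = 20801/14400.
Right-hand side: Σw = -1, Σ1/u·w = -503/120.
XᵀX·[α, β]ᵀ = Xᵀw becomes [[6, -161/120]; [-161/120, 20801/14400]]·[α, β]ᵀ = [-1, -503/120]ᵀ.
Eliminating β: (20801/14400)·(row 1) − (-161/120)·(row 2) gives (19777/2880)·α = (20801/14400)·(-1) − (-161/120)·(-503/120) = -4241/600, so α = -101784/98885.
Then β = ((-503/120) − (-161/120)·(-101784/98885))/(20801/14400) = -76296/19777.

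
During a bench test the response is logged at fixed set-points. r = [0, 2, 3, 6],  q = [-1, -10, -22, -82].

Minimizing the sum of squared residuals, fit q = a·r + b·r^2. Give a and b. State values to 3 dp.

a = -0.849, b = -2.137

Setting ∂/∂a … = 0 gives: 49·a + 251·b = -578;  251·a + 1393·b = -3190.
(Σr·r = 49, Σr·r^2 = 251, Σr^2·r^2 = 1393, Σr·q = -578, Σr^2·q = -3190.)
Δ = 49·1393 − 251² = 5256.
a = ((-578)·1393 − 251·(-3190))/5256 = -62/73; b = (49·(-3190) − 251·(-578))/5256 = -156/73.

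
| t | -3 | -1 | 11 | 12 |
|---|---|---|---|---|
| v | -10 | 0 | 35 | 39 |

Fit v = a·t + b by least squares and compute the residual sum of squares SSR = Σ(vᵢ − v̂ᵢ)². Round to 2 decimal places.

Compute the Gram sums: Σt·t = 275, Σt = 19, Σ1 = 4.
And Σt·v = 883, Σv = 64.
MᵀM·[a, b]ᵀ = Mᵀv becomes [[275, 19]; [19, 4]]·[a, b]ᵀ = [883, 64]ᵀ.
Δ = 275·4 − 19² = 739.
a = (883·4 − 19·64)/739 = 2316/739; b = (275·64 − 19·883)/739 = 823/739.
Residuals: -1265/739, 1493/739, -434/739, 206/739; SSR = 5494/739.

SSR = 7.43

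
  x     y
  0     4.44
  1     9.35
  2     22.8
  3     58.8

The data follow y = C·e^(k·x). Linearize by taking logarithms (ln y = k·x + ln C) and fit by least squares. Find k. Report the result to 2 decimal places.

k = 0.86

With ln yᵢ as the transformed response and xᵢ as the regressor:
AᵀA = [[14.0000, 6.0000]; [6.0000, 4]], rhs = [20.7113, 10.9269]ᵀ  (here Σx = 6.0000, Σ(x)² = 14.0000, Σln y = 10.9269, Σx·ln y = 20.7113).
Δ = 14.0000·4 − (6.0000)² = 20.0000; k = (20.7113·4 − 6.0000·10.9269)/20.0000 = 0.86418, ln C = (14.0000·10.9269 − 6.0000·20.7113)/20.0000 = 1.43546.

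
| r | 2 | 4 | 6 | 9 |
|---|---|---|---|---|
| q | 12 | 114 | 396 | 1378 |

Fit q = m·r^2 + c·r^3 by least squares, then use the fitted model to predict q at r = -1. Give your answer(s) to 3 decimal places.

q̂ = -2.934

From the data, Σr^2·r^2 = 8129, Σr^2·r^3 = 67881, Σr^3·r^3 = 582257.
Right-hand side: Σr^2·q = 127746, Σr^3·q = 1097490.
Normal equations: [[8129, 67881]; [67881, 582257]]·[m, c]ᵀ = [127746, 1097490]ᵀ.
Eliminating c: 582257·(row 1) − 67881·(row 2) gives 125336992·m = 582257·127746 − 67881·1097490 = -117715968, so m = -3678624/3916781.
Then c = (1097490 − 67881·(-3678624/3916781))/582257 = 710142/356071.
At r = -1: q̂ = (-3678624/3916781)·(1) + (710142/356071)·(-1) = -11490186/3916781.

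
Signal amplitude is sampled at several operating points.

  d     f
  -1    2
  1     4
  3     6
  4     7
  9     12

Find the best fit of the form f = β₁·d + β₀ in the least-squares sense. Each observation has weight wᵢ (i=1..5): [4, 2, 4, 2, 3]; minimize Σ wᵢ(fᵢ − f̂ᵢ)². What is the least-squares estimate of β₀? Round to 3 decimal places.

β₀ = 3.000

AᵀWA·[β₁, β₀]ᵀ = AᵀWf reads: 317·β₁ + 45·β₀ = 452;  45·β₁ + 15·β₀ = 90.
det = 317·15 − 45² = 2730.
β₁ = (452·15 − 45·90)/2730 = 1; β₀ = (317·90 − 45·452)/2730 = 3.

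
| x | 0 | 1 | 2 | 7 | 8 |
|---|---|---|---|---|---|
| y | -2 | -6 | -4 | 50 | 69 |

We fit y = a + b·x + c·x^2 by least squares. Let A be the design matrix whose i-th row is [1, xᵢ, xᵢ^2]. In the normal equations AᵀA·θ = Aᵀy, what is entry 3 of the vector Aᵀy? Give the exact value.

6844

Entry 3 ↔ basis x^2, so (Aᵀy)_{3} = Σᵢ (x^2)·yᵢ = (0)·(-2) + (1)·(-6) + (4)·(-4) + (49)·(50) + (64)·(69) = 6844.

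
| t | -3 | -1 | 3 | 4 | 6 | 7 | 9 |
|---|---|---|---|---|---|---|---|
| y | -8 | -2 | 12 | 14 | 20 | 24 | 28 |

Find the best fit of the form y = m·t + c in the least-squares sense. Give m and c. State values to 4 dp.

AᵀA·[m, c]ᵀ = Aᵀy reads: 201·m + 25·c = 658;  25·m + 7·c = 88.
(Σt·t = 201, Σt = 25, Σ1 = 7, Σt·y = 658, Σy = 88.)
Eliminating c: 7·(row 1) − 25·(row 2) gives 782·m = 7·658 − 25·88 = 2406, so m = 1203/391.
Then c = (88 − 25·(1203/391))/7 = 619/391.

m = 3.0767, c = 1.5831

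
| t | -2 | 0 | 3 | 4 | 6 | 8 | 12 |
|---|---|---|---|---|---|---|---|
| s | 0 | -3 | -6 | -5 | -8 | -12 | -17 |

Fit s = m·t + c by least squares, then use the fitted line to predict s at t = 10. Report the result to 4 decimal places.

ŝ = -13.8600

With design matrix M, MᵀM = [[273, 31]; [31, 7]] and Mᵀs = [-386, -51]ᵀ.
det = 273·7 − 31² = 950.
m = ((-386)·7 − 31·(-51))/950 = -59/50; c = (273·(-51) − 31·(-386))/950 = -103/50.
At t = 10: ŝ = (-59/50)·(10) + (-103/50)·(1) = -693/50.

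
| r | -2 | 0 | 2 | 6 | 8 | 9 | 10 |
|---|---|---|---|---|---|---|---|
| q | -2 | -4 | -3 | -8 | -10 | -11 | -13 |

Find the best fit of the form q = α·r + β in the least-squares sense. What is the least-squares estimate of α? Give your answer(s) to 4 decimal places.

Entries of XᵀX: Σr·r = 289, Σr = 33, Σ1 = 7.
Moment sums: Σr·q = -359, Σq = -51.
Determinant 289·7 − 33² = 934.
α = ((-359)·7 − 33·(-51))/934 = -415/467; β = (289·(-51) − 33·(-359))/934 = -1446/467.

α = -0.8887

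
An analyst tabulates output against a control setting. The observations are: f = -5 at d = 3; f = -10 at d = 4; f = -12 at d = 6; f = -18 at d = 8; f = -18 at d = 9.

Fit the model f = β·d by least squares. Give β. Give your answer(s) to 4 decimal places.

β = -2.1019

Sums needed: Σd·d = 206.
Right-hand side: Σd·f = -433.
Normal equations: [[206]]·[β]ᵀ = [-433]ᵀ.
β = (-433)/206 = -2.10194.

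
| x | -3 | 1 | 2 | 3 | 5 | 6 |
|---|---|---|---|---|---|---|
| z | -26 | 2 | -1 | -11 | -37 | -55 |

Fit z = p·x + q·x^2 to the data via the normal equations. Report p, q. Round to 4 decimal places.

p = 2.7273, q = -1.9974

Setting ∂/∂p … = 0 gives: 84·p + 350·q = -470;  350·p + 2100·q = -3240.
Eliminating q: 2100·(row 1) − 350·(row 2) gives 53900·p = 2100·(-470) − 350·(-3240) = 147000, so p = 30/11.
Then q = ((-3240) − 350·(30/11))/2100 = -769/385.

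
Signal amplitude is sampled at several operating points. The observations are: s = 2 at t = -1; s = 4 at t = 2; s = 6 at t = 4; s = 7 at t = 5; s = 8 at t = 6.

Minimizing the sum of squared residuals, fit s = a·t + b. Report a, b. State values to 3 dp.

Compute the Gram sums: Σt·t = 82, Σt = 16, Σ1 = 5.
And Σt·s = 113, Σs = 27.
Normal equations: [[82, 16]; [16, 5]]·[a, b]ᵀ = [113, 27]ᵀ.
Eliminating b: 5·(row 1) − 16·(row 2) gives 154·a = 5·113 − 16·27 = 133, so a = 19/22.
Then b = (27 − 16·(19/22))/5 = 29/11.

a = 0.864, b = 2.636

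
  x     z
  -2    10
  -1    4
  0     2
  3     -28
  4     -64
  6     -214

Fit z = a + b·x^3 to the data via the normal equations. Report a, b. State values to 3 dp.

a = 1.349, b = -1.000

Setting ∂/∂a … = 0 gives: 6·a + 298·b = -290;  298·a + 51546·b = -51160.
Δ = 6·51546 − 298² = 220472.
a = ((-290)·51546 − 298·(-51160))/220472 = 74335/55118; b = (6·(-51160) − 298·(-290))/220472 = -55135/55118.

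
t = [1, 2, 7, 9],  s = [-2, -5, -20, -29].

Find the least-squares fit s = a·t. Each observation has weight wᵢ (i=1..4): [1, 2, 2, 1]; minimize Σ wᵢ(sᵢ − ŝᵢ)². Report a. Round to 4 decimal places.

Forming XᵀWX = [[188]] and XᵀWs = [-563]ᵀ gives XᵀWX·[a]ᵀ = XᵀWs.
Hence a = -563 / 188 ≈ -2.99468.

a = -2.9947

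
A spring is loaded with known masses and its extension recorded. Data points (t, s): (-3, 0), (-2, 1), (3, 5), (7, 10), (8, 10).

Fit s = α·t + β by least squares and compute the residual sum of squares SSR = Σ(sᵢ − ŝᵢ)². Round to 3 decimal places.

The normal equations are: 135·α + 13·β = 163;  13·α + 5·β = 26.
Δ = 135·5 − 13² = 506.
α = (163·5 − 13·26)/506 = 477/506; β = (135·26 − 13·163)/506 = 1391/506.
Residuals: 20/253, 3/22, -146/253, 15/23, -147/506; SSR = 439/506.

SSR = 0.868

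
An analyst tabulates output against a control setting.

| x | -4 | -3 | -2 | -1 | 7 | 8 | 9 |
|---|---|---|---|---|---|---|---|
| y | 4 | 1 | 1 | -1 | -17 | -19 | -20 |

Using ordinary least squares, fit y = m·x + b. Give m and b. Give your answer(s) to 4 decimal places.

With design matrix M, MᵀM = [[224, 14]; [14, 7]] and Mᵀy = [-471, -51]ᵀ.
Eliminating b: 7·(row 1) − 14·(row 2) gives 1372·m = 7·(-471) − 14·(-51) = -2583, so m = -369/196.
Then b = ((-51) − 14·(-369/196))/7 = -345/98.

m = -1.8827, b = -3.5204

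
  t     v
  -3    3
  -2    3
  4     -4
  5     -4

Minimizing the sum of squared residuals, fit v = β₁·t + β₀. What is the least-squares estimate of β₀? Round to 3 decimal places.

β₀ = 0.480

Compute the Gram sums: Σt·t = 54, Σt = 4, Σ1 = 4.
For Aᵀv: Σt·v = -51, Σv = -2.
AᵀA·[β₁, β₀]ᵀ = Aᵀv becomes [[54, 4]; [4, 4]]·[β₁, β₀]ᵀ = [-51, -2]ᵀ.
det = 54·4 − 4² = 200.
β₁ = ((-51)·4 − 4·(-2))/200 = -49/50; β₀ = (54·(-2) − 4·(-51))/200 = 12/25.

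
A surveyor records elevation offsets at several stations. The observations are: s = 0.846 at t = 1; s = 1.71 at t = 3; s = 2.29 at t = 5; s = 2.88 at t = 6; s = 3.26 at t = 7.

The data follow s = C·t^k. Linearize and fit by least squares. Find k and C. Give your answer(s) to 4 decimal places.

k = 0.6788, C = 0.8290

With ln sᵢ as the transformed response and ln tᵢ as the regressor:
Σln t = 6.4457, Σ(ln t)² = 10.7942, Σln s = 3.4373, Σln t·ln s = 6.1177.
Equations: 10.7942·k + 6.4457·ln C = 6.1177;  6.4457·k + 5·ln C = 3.4373.
Solving (det = 12.4237): k = 0.67875, ln C = -0.18755, so C = exp(-0.18755) = 0.82899.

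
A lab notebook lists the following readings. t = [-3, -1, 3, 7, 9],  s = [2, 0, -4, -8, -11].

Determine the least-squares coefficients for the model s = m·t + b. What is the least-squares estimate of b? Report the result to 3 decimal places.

b = -1.027

With design matrix M, MᵀM = [[149, 15]; [15, 5]] and Mᵀs = [-173, -21]ᵀ.
Δ = 149·5 − 15² = 520.
m = ((-173)·5 − 15·(-21))/520 = -55/52; b = (149·(-21) − 15·(-173))/520 = -267/260.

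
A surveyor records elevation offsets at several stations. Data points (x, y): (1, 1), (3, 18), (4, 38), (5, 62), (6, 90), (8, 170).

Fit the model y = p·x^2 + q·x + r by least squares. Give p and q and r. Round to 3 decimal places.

The normal system MᵀM·[p, q, r]ᵀ = Mᵀy is [[6355, 945, 151]; [945, 151, 27]; [151, 27, 6]]·[p, q, r]ᵀ = [16441, 2417, 379]ᵀ.
Inverting the 3×3 Gram matrix, [p, q, r]ᵀ = [749/248, -44815/14632, 6891/7316]ᵀ.

p = 3.020, q = -3.063, r = 0.942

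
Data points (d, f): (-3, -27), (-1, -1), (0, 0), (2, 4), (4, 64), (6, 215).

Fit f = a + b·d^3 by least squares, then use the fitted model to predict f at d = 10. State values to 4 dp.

Normal-equation sums: Σ1 = 6, Σd^3 = 260, Σd^3·d^3 = 51546.
For Aᵀf: Σf = 255, Σd^3·f = 51298.
AᵀA·[a, b]ᵀ = Aᵀf becomes [[6, 260]; [260, 51546]]·[a, b]ᵀ = [255, 51298]ᵀ.
Eliminating b: 51546·(row 1) − 260·(row 2) gives 241676·a = 51546·255 − 260·51298 = -193250, so a = -96625/120838.
Then b = (51298 − 260·(-96625/120838))/51546 = 60372/60419.
At d = 10: f̂ = (-96625/120838)·(1) + (60372/60419)·(1000) = 120647375/120838.

f̂ = 998.4225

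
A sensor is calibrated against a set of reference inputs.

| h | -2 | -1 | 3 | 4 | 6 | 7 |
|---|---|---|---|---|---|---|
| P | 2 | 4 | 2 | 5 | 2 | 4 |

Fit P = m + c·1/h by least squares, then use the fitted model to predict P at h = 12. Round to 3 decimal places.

P̂ = 3.133

Forming AᵀA = [[6, -17/28]; [-17/28, 10385/7056]] and AᵀP = [19, -61/28]ᵀ gives AᵀA·[m, c]ᵀ = AᵀP.
Eliminating c: (10385/7056)·(row 1) − (-17/28)·(row 2) gives (19903/2352)·m = (10385/7056)·19 − (-17/28)·(-61/28) = 93991/3528, so m = 187982/59709.
Then c = ((-61/28) − (-17/28)·(187982/59709))/(10385/7056) = -3612/19903.
At h = 12: P̂ = (187982/59709)·(1) + (-3612/19903)·(1/12) = 187079/59709.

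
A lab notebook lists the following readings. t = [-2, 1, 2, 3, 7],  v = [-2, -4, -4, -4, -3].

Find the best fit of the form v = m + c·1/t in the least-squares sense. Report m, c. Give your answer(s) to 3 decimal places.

m = -2.970, c = -1.458

Compute the Gram sums: Σ1 = 5, Σ1/t = 31/21, Σ1/t·1/t = 1439/882.
Right-hand side: Σv = -17, Σ1/t·v = -142/21.
Eliminating c: (1439/882)·(row 1) − (31/21)·(row 2) gives (5273/882)·m = (1439/882)·(-17) − (31/21)·(-142/21) = -2237/126, so m = -15659/5273.
Then c = ((-142/21) − (31/21)·(-15659/5273))/(1439/882) = -7686/5273.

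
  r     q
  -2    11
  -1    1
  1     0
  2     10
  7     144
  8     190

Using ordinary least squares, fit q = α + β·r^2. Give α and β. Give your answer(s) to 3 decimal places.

With design matrix A, AᵀA = [[6, 123]; [123, 6531]] and Aᵀq = [356, 19301]ᵀ.
Determinant 6·6531 − 123² = 24057.
α = (356·6531 − 123·19301)/24057 = -5443/2673; β = (6·19301 − 123·356)/24057 = 8002/2673.

α = -2.036, β = 2.994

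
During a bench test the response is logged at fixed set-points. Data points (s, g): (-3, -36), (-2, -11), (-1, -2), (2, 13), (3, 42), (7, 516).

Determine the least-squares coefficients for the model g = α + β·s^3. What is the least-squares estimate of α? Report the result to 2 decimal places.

The normal system XᵀX·[α, β]ᵀ = Xᵀg is [[6, 342]; [342, 119236]]·[α, β]ᵀ = [522, 179288]ᵀ.
Eliminating β: 119236·(row 1) − 342·(row 2) gives 598452·α = 119236·522 − 342·179288 = 924696, so α = 77058/49871.
Then β = (179288 − 342·(77058/49871))/119236 = 74767/49871.

α = 1.55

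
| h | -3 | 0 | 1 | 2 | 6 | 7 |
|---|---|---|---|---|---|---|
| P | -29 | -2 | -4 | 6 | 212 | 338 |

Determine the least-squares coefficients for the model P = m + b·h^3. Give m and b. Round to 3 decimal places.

m = -2.758, b = 0.994

The normal equations are: 6·m + 541·b = 521;  541·m + 165099·b = 162553.
Determinant 6·165099 − 541² = 697913.
m = (521·165099 − 541·162553)/697913 = -1924594/697913; b = (6·162553 − 541·521)/697913 = 693457/697913.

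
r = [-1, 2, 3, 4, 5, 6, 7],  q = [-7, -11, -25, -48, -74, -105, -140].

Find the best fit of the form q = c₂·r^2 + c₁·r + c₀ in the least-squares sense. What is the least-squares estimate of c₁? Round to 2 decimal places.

c₁ = 0.85

With design matrix M, MᵀM = [[4676, 782, 140]; [782, 140, 26]; [140, 26, 7]] and Mᵀq = [-13534, -2262, -410]ᵀ.
Inverting the 3×3 Gram matrix, [c₂, c₁, c₀]ᵀ = [-66487/22449, 2719/3207, -18608/7483]ᵀ.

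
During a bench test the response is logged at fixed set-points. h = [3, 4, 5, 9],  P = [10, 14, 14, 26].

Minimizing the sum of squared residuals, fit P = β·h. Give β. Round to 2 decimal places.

β = 2.98

Setting ∂/∂β … = 0 gives: 131·β = 390.
(Σh·h = 131, Σh·P = 390.)
β = 390/131 = 2.9771.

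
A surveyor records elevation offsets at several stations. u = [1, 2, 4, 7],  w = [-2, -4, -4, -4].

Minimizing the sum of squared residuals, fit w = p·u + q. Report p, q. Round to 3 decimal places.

p = -0.238, q = -2.667

Compute the Gram sums: Σu·u = 70, Σu = 14, Σ1 = 4.
Moment sums: Σu·w = -54, Σw = -14.
MᵀM·[p, q]ᵀ = Mᵀw becomes [[70, 14]; [14, 4]]·[p, q]ᵀ = [-54, -14]ᵀ.
det = 70·4 − 14² = 84.
p = ((-54)·4 − 14·(-14))/84 = -5/21; q = (70·(-14) − 14·(-54))/84 = -8/3.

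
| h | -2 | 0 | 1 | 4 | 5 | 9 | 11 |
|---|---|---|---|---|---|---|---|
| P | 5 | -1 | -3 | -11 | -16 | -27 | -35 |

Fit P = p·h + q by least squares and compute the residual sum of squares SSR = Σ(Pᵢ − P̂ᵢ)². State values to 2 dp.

The normal system MᵀM·[p, q]ᵀ = MᵀP is [[248, 28]; [28, 7]]·[p, q]ᵀ = [-765, -88]ᵀ.
Eliminating q: 7·(row 1) − 28·(row 2) gives 952·p = 7·(-765) − 28·(-88) = -2891, so p = -413/136.
Then q = ((-88) − 28·(-413/136))/7 = -101/238.
Residuals: -309/476, -137/238, 439/952, 11/7, -373/952, 719/952, -1115/952; SSR = 5265/952.

SSR = 5.53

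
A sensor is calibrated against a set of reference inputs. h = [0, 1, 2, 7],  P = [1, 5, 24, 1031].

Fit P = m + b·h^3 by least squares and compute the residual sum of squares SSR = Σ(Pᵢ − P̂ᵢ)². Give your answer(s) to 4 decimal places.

SSR = 2.0409

Compute the Gram sums: Σ1 = 4, Σh^3 = 352, Σh^3·h^3 = 117714.
Right-hand side: ΣP = 1061, Σh^3·P = 353830.
Normal equations: [[4, 352]; [352, 117714]]·[m, b]ᵀ = [1061, 353830]ᵀ.
det = 4·117714 − 352² = 346952.
m = (1061·117714 − 352·353830)/346952 = 5587/5596; b = (4·353830 − 352·1061)/346952 = 4201/1399.
Residuals: 9/5596, 5589/5596, -5715/5596, 117/5596; SSR = 11421/5596.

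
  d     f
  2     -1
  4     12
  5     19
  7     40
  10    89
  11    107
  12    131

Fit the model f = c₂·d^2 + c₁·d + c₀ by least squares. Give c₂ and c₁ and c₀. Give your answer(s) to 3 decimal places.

Forming XᵀX = [[48675, 4599, 459]; [4599, 459, 51]; [459, 51, 7]] and Xᵀf = [43334, 4060, 397]ᵀ gives XᵀX·[c₂, c₁, c₀]ᵀ = Xᵀf.
Row-reducing yields c₂ = 3083/3212, c₁ = -12197/28908, c₀ = -15175/4818.

c₂ = 0.960, c₁ = -0.422, c₀ = -3.150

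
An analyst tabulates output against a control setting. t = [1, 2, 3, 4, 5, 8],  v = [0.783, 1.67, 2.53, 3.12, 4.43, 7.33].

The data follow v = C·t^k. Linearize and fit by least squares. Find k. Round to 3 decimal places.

k = 1.064

Let Y = ln v. Fitting Y = k·ln t + ln C by least squares:
Over the data: Σln t = 6.8669, Σ(ln t)² = 10.5236, Σln v = 5.8146, Σln t·ln v = 9.4903.
Normal system: [[10.5236, 6.8669]; [6.8669, 6]]·[k, ln C]ᵀ = [9.4903, 5.8146]ᵀ.
Δ = 10.5236·6 − (6.8669)² = 15.9867; k = (9.4903·6 − 6.8669·5.8146)/15.9867 = 1.06419, ln C = (10.5236·5.8146 − 6.8669·9.4903)/15.9867 = -0.24885.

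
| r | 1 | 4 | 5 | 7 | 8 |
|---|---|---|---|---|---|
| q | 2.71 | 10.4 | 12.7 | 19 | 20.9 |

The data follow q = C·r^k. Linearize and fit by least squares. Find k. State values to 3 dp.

k = 0.987

With ln qᵢ as the transformed response and ln rᵢ as the regressor:
Σln r = 7.0211, Σ(ln r)² = 12.6227, Σln q = 11.8645, Σln r·ln q = 19.3876.
Equations: 12.6227·k + 7.0211·ln C = 19.3876;  7.0211·k + 5·ln C = 11.8645.
Slope k = (n·Σln r·ln q − Σln r·Σln q)/(n·Σ(ln r)² − (Σln r)²) = (5·19.3876 − 7.0211·11.8645)/13.8181 = 0.98682; ln C = (Σln q − k·Σln r)/n = 0.98721.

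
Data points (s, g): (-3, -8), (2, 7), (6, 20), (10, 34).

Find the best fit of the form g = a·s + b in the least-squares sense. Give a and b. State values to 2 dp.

The normal equations are: 149·a + 15·b = 498;  15·a + 4·b = 53.
Eliminating b: 4·(row 1) − 15·(row 2) gives 371·a = 4·498 − 15·53 = 1197, so a = 171/53.
Then b = (53 − 15·(171/53))/4 = 61/53.

a = 3.23, b = 1.15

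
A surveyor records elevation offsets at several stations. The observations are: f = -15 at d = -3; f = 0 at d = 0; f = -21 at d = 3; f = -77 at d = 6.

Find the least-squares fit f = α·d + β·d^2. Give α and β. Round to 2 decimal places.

α = -0.97, β = -1.98

Compute the Gram sums: Σd·d = 54, Σd·d^2 = 216, Σd^2·d^2 = 1458.
For Aᵀf: Σd·f = -480, Σd^2·f = -3096.
Eliminating β: 1458·(row 1) − 216·(row 2) gives 32076·α = 1458·(-480) − 216·(-3096) = -31104, so α = -32/33.
Then β = ((-3096) − 216·(-32/33))/1458 = -196/99.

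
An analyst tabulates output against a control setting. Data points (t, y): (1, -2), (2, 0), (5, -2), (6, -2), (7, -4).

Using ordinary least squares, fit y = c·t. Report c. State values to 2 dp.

c = -0.45

Normal-equation sums: Σt·t = 115.
Moment sums: Σt·y = -52.
Hence c = -52 / 115 ≈ -0.452174.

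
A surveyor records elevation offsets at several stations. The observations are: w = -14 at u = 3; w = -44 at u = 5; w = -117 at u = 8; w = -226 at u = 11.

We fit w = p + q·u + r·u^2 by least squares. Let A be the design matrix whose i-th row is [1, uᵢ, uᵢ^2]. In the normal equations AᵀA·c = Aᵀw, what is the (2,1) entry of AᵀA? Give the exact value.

Row 2 ↔ basis u, column 1 ↔ basis 1, so (AᵀA)_{2,1} = Σᵢ u = (3)·(1) + (5)·(1) + (8)·(1) + (11)·(1) = 27.

27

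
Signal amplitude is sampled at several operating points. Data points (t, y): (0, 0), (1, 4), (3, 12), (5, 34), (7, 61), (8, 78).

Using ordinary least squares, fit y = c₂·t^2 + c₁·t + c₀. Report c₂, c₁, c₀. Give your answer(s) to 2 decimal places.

The normal equations are: 7204·c₂ + 1008·c₁ + 148·c₀ = 8943;  1008·c₂ + 148·c₁ + 24·c₀ = 1261;  148·c₂ + 24·c₁ + 6·c₀ = 189.
Solving the 3×3 system (Gaussian elimination) gives c₂ = 723/676, c₁ = 781/676, c₀ = 84/169.

c₂ = 1.07, c₁ = 1.16, c₀ = 0.50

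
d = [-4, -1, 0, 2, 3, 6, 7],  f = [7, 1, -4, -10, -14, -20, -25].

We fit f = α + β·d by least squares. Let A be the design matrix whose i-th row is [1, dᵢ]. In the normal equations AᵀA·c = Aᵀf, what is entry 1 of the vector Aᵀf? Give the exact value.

-65

Entry 1 ↔ basis 1, so (Aᵀf)_{1} = Σᵢ fᵢ = (1)·(7) + (1)·(1) + (1)·(-4) + (1)·(-10) + (1)·(-14) + (1)·(-20) + (1)·(-25) = -65.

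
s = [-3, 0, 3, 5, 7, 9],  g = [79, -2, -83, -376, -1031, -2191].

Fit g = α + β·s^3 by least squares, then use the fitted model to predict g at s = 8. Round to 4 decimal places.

Normal-equation sums: Σ1 = 6, Σs^3 = 1197, Σs^3·s^3 = 666173.
For Aᵀg: Σg = -3604, Σs^3·g = -2002246.
So AᵀA·[α, β]ᵀ = Aᵀg: [[6, 1197]; [1197, 666173]]·[α, β]ᵀ = [-3604, -2002246]ᵀ.
Determinant 6·666173 − 1197² = 2564229.
α = ((-3604)·666173 − 1197·(-2002246))/2564229 = -4199030/2564229; β = (6·(-2002246) − 1197·(-3604))/2564229 = -2566496/854743.
At s = 8: ĝ = (-4199030/2564229)·(1) + (-2566496/854743)·(512) = -3946336886/2564229.

ĝ = -1538.9955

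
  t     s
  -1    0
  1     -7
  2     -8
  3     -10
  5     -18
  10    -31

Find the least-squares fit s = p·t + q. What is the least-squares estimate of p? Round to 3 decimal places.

Sums needed: Σt·t = 140, Σt = 20, Σ1 = 6.
For Mᵀs: Σt·s = -453, Σs = -74.
MᵀM·[p, q]ᵀ = Mᵀs becomes [[140, 20]; [20, 6]]·[p, q]ᵀ = [-453, -74]ᵀ.
Eliminating q: 6·(row 1) − 20·(row 2) gives 440·p = 6·(-453) − 20·(-74) = -1238, so p = -619/220.
Then q = ((-74) − 20·(-619/220))/6 = -65/22.

p = -2.814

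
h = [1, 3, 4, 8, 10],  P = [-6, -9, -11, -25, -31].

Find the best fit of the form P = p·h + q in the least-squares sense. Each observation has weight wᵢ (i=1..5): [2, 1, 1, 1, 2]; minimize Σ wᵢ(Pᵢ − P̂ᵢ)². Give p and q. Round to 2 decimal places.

Normal-equation sums: Σwᵢ·h·h = 291, Σwᵢ·h = 37, Σwᵢ·1 = 7.
Right-hand side: Σwᵢ·h·P = -903, Σwᵢ·P = -119.
Normal equations: [[291, 37]; [37, 7]]·[p, q]ᵀ = [-903, -119]ᵀ.
det = 291·7 − 37² = 668.
p = ((-903)·7 − 37·(-119))/668 = -959/334; q = (291·(-119) − 37·(-903))/668 = -609/334.

p = -2.87, q = -1.82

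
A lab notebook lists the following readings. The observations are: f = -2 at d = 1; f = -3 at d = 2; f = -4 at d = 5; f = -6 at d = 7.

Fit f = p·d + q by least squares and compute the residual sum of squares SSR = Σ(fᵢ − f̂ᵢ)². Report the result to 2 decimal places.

Normal-equation sums: Σd·d = 79, Σd = 15, Σ1 = 4.
Moment sums: Σd·f = -70, Σf = -15.
det = 79·4 − 15² = 91.
p = ((-70)·4 − 15·(-15))/91 = -55/91; q = (79·(-15) − 15·(-70))/91 = -135/91.
Residuals: 8/91, -4/13, 46/91, -2/7; SSR = 40/91.

SSR = 0.44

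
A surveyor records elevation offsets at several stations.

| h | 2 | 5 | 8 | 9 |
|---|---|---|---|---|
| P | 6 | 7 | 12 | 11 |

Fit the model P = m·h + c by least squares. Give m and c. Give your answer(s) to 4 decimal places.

m = 0.8667, c = 3.8000

Setting ∂/∂m … = 0 gives: 174·m + 24·c = 242;  24·m + 4·c = 36.
Eliminating c: 4·(row 1) − 24·(row 2) gives 120·m = 4·242 − 24·36 = 104, so m = 13/15.
Then c = (36 − 24·(13/15))/4 = 19/5.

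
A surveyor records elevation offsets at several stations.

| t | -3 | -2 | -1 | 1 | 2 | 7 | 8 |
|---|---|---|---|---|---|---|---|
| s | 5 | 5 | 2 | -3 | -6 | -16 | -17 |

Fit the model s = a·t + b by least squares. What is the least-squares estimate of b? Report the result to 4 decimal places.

Entries of AᵀA: Σt·t = 132, Σt = 12, Σ1 = 7.
Moment sums: Σt·s = -290, Σs = -30.
Normal equations: [[132, 12]; [12, 7]]·[a, b]ᵀ = [-290, -30]ᵀ.
Determinant 132·7 − 12² = 780.
a = ((-290)·7 − 12·(-30))/780 = -167/78; b = (132·(-30) − 12·(-290))/780 = -8/13.

b = -0.6154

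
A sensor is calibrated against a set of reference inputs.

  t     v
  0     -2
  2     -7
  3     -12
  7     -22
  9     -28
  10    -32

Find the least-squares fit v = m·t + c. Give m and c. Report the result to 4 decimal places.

The normal equations are: 243·m + 31·c = -776;  31·m + 6·c = -103.
(Σt·t = 243, Σt = 31, Σ1 = 6, Σt·v = -776, Σv = -103.)
Eliminating c: 6·(row 1) − 31·(row 2) gives 497·m = 6·(-776) − 31·(-103) = -1463, so m = -209/71.
Then c = ((-103) − 31·(-209/71))/6 = -139/71.

m = -2.9437, c = -1.9577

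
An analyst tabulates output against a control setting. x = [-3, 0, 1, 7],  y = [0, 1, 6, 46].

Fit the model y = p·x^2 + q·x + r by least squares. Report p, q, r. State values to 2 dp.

p = 0.55, q = 2.41, r = 2.08

With design matrix M, MᵀM = [[2483, 317, 59]; [317, 59, 5]; [59, 5, 4]] and Mᵀy = [2260, 328, 53]ᵀ.
Solving the 3×3 system (Gaussian elimination) gives p = 4769/8634, q = 20851/8634, r = 2999/1439.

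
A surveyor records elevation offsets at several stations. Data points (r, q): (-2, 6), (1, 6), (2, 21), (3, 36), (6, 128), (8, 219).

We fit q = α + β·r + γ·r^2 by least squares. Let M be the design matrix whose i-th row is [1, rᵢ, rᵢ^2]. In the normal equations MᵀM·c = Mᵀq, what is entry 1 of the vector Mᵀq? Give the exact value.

416

Entry 1 ↔ basis 1, so (Mᵀq)_{1} = Σᵢ qᵢ = (1)·(6) + (1)·(6) + (1)·(21) + (1)·(36) + (1)·(128) + (1)·(219) = 416.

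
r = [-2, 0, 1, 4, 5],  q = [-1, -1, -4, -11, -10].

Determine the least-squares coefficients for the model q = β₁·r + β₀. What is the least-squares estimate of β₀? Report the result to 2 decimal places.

The normal system MᵀM·[β₁, β₀]ᵀ = Mᵀq is [[46, 8]; [8, 5]]·[β₁, β₀]ᵀ = [-96, -27]ᵀ.
Eliminating β₀: 5·(row 1) − 8·(row 2) gives 166·β₁ = 5·(-96) − 8·(-27) = -264, so β₁ = -132/83.
Then β₀ = ((-27) − 8·(-132/83))/5 = -237/83.

β₀ = -2.86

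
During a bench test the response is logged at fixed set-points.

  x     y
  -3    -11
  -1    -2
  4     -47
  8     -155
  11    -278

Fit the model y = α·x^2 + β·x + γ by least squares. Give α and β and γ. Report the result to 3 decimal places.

α = -1.989, β = -3.133, γ = -2.751

Forming AᵀA = [[19075, 1879, 211]; [1879, 211, 19]; [211, 19, 5]] and Aᵀy = [-44411, -4451, -493]ᵀ gives AᵀA·[α, β, γ]ᵀ = Aᵀy.
Row-reducing yields α = -52081/26182, β = -82025/26182, γ = -36016/13091.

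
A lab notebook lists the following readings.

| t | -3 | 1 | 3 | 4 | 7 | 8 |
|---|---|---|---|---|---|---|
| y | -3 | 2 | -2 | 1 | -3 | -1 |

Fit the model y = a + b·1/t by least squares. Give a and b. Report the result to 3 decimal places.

The normal equations are: 6·a + (85/56)·b = -6;  (85/56)·a + (37277/28224)·b = 341/168.
Eliminating b: (37277/28224)·(row 1) − (85/56)·(row 2) gives (52879/9408)·a = (37277/28224)·(-6) − (85/56)·(341/168) = -34513/3136, so a = -103539/52879.
Then b = ((341/168) − (85/56)·(-103539/52879))/(37277/28224) = 200256/52879.

a = -1.958, b = 3.787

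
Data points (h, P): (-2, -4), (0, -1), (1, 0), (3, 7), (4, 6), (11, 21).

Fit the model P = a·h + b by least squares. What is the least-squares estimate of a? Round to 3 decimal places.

a = 1.963

From the data, Σh·h = 151, Σh = 17, Σ1 = 6.
Right-hand side: Σh·P = 284, ΣP = 29.
So XᵀX·[a, b]ᵀ = XᵀP: [[151, 17]; [17, 6]]·[a, b]ᵀ = [284, 29]ᵀ.
det = 151·6 − 17² = 617.
a = (284·6 − 17·29)/617 = 1211/617; b = (151·29 − 17·284)/617 = -449/617.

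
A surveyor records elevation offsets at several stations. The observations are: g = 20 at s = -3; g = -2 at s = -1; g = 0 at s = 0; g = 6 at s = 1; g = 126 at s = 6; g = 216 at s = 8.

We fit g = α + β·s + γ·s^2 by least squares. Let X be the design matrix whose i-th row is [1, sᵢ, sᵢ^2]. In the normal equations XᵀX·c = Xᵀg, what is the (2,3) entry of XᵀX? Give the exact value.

701

Row 2 ↔ basis s, column 3 ↔ basis s^2, so (XᵀX)_{2,3} = Σᵢ (s)·(s^2) = (-3)·(9) + (-1)·(1) + (0)·(0) + (1)·(1) + (6)·(36) + (8)·(64) = 701.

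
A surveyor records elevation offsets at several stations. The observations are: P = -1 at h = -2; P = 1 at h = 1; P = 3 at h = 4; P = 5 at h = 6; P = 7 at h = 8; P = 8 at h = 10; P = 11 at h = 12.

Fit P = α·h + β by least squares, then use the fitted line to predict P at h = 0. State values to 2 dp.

P̂ = 0.20

Normal-equation sums: Σh·h = 365, Σh = 39, Σ1 = 7.
And Σh·P = 313, ΣP = 34.
MᵀM·[α, β]ᵀ = MᵀP becomes [[365, 39]; [39, 7]]·[α, β]ᵀ = [313, 34]ᵀ.
det = 365·7 − 39² = 1034.
α = (313·7 − 39·34)/1034 = 865/1034; β = (365·34 − 39·313)/1034 = 203/1034.
At h = 0: P̂ = (865/1034)·(0) + (203/1034)·(1) = 203/1034.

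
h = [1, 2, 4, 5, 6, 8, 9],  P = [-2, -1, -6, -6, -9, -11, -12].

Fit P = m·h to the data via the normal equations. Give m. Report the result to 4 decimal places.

m = -1.3568

The normal equations are: 227·m = -308.
m = (-308)/227 = -1.35683.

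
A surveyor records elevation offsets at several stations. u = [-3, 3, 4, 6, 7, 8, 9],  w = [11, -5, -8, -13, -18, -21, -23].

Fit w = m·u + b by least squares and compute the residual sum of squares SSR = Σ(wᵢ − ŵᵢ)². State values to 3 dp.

SSR = 4.360

Sums needed: Σu·u = 264, Σu = 34, Σ1 = 7.
For Mᵀw: Σu·w = -659, Σw = -77.
So MᵀM·[m, b]ᵀ = Mᵀw: [[264, 34]; [34, 7]]·[m, b]ᵀ = [-659, -77]ᵀ.
Determinant 264·7 − 34² = 692.
m = ((-659)·7 − 34·(-77))/692 = -1995/692; b = (264·(-77) − 34·(-659))/692 = 1039/346.
Residuals: -451/692, 447/692, 183/346, 224/173, -569/692, -325/346, -39/692; SSR = 3017/692.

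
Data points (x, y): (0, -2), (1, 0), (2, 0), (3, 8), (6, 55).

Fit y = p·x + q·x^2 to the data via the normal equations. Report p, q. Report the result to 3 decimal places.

Forming MᵀM = [[50, 252]; [252, 1394]] and Mᵀy = [354, 2052]ᵀ gives MᵀM·[p, q]ᵀ = Mᵀy.
Δ = 50·1394 − 252² = 6196.
p = (354·1394 − 252·2052)/6196 = -5907/1549; q = (50·2052 − 252·354)/6196 = 3348/1549.

p = -3.813, q = 2.161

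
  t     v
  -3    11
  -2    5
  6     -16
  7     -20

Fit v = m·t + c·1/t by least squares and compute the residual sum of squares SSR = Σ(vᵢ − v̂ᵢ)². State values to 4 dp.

SSR = 7.3316

From the data, Σt·t = 98, Σt·1/t = 4, Σ1/t·1/t = 361/882.
Moment sums: Σt·v = -279, Σ1/t·v = -491/42.
Normal equations: [[98, 4]; [4, 361/882]]·[m, c]ᵀ = [-279, -491/42]ᵀ.
Δ = 98·(361/882) − 4² = 217/9.
m = ((-279)·(361/882) − 4·(-491/42))/(217/9) = -59475/21266; c = (98·(-491/42) − 4·(-279))/(217/9) = -267/217.
Residuals: 1509/686, -25703/21266, 20955/21266, -751/3038; SSR = 77957/10633.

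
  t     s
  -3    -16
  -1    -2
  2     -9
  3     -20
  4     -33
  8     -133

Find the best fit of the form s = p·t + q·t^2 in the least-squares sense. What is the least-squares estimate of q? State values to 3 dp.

q = -2.010

Normal-equation sums: Σt·t = 103, Σt·t^2 = 583, Σt^2·t^2 = 4531.
Moment sums: Σt·s = -1224, Σt^2·s = -9402.
Determinant 103·4531 − 583² = 126804.
p = ((-1224)·4531 − 583·(-9402))/126804 = -10763/21134; q = (103·(-9402) − 583·(-1224))/126804 = -42469/21134.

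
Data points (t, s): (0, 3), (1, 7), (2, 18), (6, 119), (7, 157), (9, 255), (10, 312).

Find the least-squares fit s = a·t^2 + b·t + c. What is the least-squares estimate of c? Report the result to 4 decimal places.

With design matrix X, XᵀX = [[20275, 2297, 271]; [2297, 271, 35]; [271, 35, 7]] and Xᵀs = [63911, 7271, 871]ᵀ.
Inverting the 3×3 Gram matrix, [a, b, c]ᵀ = [88346/30243, 51736/30243, 84161/30243]ᵀ.

c = 2.7828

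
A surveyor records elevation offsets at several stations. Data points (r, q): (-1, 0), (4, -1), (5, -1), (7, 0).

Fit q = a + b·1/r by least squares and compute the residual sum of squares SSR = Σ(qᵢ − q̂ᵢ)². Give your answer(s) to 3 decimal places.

Forming MᵀM = [[4, -57/140]; [-57/140, 22009/19600]] and Mᵀq = [-2, -9/20]ᵀ gives MᵀM·[a, b]ᵀ = Mᵀq.
det = 4·(22009/19600) − (-57/140)² = 84787/19600.
a = ((-2)·(22009/19600) − (-57/140)·(-9/20))/(84787/19600) = -47609/84787; b = (4·(-9/20) − (-57/140)·(-2))/(84787/19600) = -51240/84787.
Residuals: -3631/84787, -24368/84787, -26930/84787, 54929/84787; SSR = 51298/84787.

SSR = 0.605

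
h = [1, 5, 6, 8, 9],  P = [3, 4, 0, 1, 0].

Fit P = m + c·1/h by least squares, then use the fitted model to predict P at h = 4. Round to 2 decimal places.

P̂ = 1.44

Sums needed: Σ1 = 5, Σ1/h = 577/360, Σ1/h·1/h = 142009/129600.
Right-hand side: ΣP = 8, Σ1/h·P = 157/40.
Eliminating c: (142009/129600)·(row 1) − (577/360)·(row 2) gives (94279/32400)·m = (142009/129600)·8 − (577/360)·(157/40) = 320771/129600, so m = 320771/377116.
Then c = ((157/40) − (577/360)·(320771/377116))/(142009/129600) = 220410/94279.
At h = 4: P̂ = (320771/377116)·(1) + (220410/94279)·(1/4) = 541181/377116.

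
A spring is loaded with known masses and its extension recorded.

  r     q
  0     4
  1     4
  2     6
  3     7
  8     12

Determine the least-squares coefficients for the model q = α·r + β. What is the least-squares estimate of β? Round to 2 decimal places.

β = 3.67

From the data, Σr·r = 78, Σr = 14, Σ1 = 5.
Moment sums: Σr·q = 133, Σq = 33.
So MᵀM·[α, β]ᵀ = Mᵀq: [[78, 14]; [14, 5]]·[α, β]ᵀ = [133, 33]ᵀ.
Eliminating β: 5·(row 1) − 14·(row 2) gives 194·α = 5·133 − 14·33 = 203, so α = 203/194.
Then β = (33 − 14·(203/194))/5 = 356/97.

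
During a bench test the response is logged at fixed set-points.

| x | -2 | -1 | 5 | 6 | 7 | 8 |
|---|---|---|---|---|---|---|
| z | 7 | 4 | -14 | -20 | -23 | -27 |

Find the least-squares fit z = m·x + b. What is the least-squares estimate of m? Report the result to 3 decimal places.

Sums needed: Σx·x = 179, Σx = 23, Σ1 = 6.
For Aᵀz: Σx·z = -585, Σz = -73.
So AᵀA·[m, b]ᵀ = Aᵀz: [[179, 23]; [23, 6]]·[m, b]ᵀ = [-585, -73]ᵀ.
Δ = 179·6 − 23² = 545.
m = ((-585)·6 − 23·(-73))/545 = -1831/545; b = (179·(-73) − 23·(-585))/545 = 388/545.

m = -3.360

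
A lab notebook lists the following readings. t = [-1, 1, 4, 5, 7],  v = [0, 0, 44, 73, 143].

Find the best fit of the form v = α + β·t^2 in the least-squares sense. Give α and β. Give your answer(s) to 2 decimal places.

With design matrix X, XᵀX = [[5, 92]; [92, 3284]] and Xᵀv = [260, 9536]ᵀ.
Eliminating β: 3284·(row 1) − 92·(row 2) gives 7956·α = 3284·260 − 92·9536 = -23472, so α = -652/221.
Then β = (9536 − 92·(-652/221))/3284 = 660/221.

α = -2.95, β = 2.99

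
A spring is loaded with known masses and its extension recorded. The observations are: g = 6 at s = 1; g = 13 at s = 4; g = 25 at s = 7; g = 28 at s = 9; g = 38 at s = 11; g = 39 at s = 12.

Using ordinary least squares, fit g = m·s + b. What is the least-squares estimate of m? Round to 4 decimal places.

m = 3.1157

From the data, Σs·s = 412, Σs = 44, Σ1 = 6.
Right-hand side: Σs·g = 1371, Σg = 149.
MᵀM·[m, b]ᵀ = Mᵀg becomes [[412, 44]; [44, 6]]·[m, b]ᵀ = [1371, 149]ᵀ.
Eliminating b: 6·(row 1) − 44·(row 2) gives 536·m = 6·1371 − 44·149 = 1670, so m = 835/268.
Then b = (149 − 44·(835/268))/6 = 133/67.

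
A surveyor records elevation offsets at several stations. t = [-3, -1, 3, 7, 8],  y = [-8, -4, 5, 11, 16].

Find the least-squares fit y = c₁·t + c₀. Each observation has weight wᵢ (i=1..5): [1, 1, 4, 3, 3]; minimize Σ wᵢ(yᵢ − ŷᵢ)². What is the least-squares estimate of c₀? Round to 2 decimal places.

With design matrix A, AᵀWA = [[385, 53]; [53, 12]] and AᵀWy = [703, 89]ᵀ.
Eliminating c₀: 12·(row 1) − 53·(row 2) gives 1811·c₁ = 12·703 − 53·89 = 3719, so c₁ = 3719/1811.
Then c₀ = (89 − 53·(3719/1811))/12 = -2994/1811.

c₀ = -1.65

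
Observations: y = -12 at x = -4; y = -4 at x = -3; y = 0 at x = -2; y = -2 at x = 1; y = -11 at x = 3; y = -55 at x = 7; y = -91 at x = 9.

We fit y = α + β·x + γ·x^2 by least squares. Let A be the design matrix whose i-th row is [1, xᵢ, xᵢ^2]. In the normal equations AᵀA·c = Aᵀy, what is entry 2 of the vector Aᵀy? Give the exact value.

-1179

Entry 2 ↔ basis x, so (Aᵀy)_{2} = Σᵢ (x)·yᵢ = (-4)·(-12) + (-3)·(-4) + (-2)·(0) + (1)·(-2) + (3)·(-11) + (7)·(-55) + (9)·(-91) = -1179.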